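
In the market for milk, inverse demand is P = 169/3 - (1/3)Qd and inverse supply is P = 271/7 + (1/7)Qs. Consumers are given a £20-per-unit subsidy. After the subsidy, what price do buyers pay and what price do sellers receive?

Pre-subsidy: 169/3 - (1/3)Q = 271/7 + (1/7)Q gives Q* = 37 and P* = 44.
With the rebate, buyers effectively pay Pb = Ps − 20, where Ps is the price sellers receive.
On the curves, Pb = 169/3 - (1/3)Q and Ps = 271/7 + (1/7)Q; the wedge Ps − Pb = 20 gives 271/7 + (1/7)Q − (169/3 - (1/3)Q) = 20, so Q' = 79.
Then Pb = 169/3 − (1/3)·79 = 30 and Ps = 271/7 + (1/7)·79 = 50.

Buyers pay £30; sellers receive £50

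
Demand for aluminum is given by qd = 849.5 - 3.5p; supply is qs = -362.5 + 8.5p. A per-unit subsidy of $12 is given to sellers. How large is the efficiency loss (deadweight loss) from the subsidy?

Deadweight loss = $178.5

Pre-subsidy: 849.5 - 3.5p = -362.5 + 8.5p gives p* = 101, q* = 496.
With the subsidy, sellers receive ps = pb + 12 for each unit, where pb is the price buyers pay.
Supply in terms of pb becomes qs = -362.5 + 8.5(pb + 12) = -260.5 + 8.5pb. Setting this equal to demand: 849.5 - 3.5pb = -260.5 + 8.5pb, so pb = 92.5.
Sellers receive ps = 92.5 + 12 = 104.5; q' = 849.5 − 3.5·92.5 = 525.75.
The subsidy expands output by 525.75 − 496 = 29.75 past the efficient level; on those units the gap between marginal cost and willingness to pay runs from 0 up to 12.
DWL = ½ × 12 × 29.75 = 178.5.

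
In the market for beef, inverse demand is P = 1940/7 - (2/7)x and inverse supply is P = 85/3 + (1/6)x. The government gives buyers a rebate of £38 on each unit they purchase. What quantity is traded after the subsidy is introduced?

Pre-subsidy: 1940/7 - (2/7)x = 85/3 + (1/6)x gives x* = 550 and P* = 120.
With the rebate, buyers effectively pay Pb = Ps − 38, where Ps is the price sellers receive.
On the curves, Pb = 1940/7 - (2/7)x and Ps = 85/3 + (1/6)x; the wedge Ps − Pb = 38 gives 85/3 + (1/6)x − (1940/7 - (2/7)x) = 38, so x' = 634.
Then Pb = 1940/7 − (2/7)·634 = 96 and Ps = 85/3 + (1/6)·634 = 134.

x' = 634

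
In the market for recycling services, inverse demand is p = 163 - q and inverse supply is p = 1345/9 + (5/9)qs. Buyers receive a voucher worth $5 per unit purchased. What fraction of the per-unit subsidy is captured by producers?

Pre-subsidy: 163 - q = 1345/9 + (5/9)q gives q* = 61/7 and p* = 1080/7.
With the rebate, buyers effectively pay pb = ps − 5, where ps is the price sellers receive.
On the curves, pb = 163 - q and ps = 1345/9 + (5/9)q; the wedge ps − pb = 5 gives 1345/9 + (5/9)q − (163 - q) = 5, so q' = 167/14.
Then pb = 163 − 1·(167/14) = 2115/14 and ps = 1345/9 + (5/9)·(167/14) = 2185/14.
Buyers' price falls by p* − pb = 1080/7 − 2115/14 = 45/14; sellers' price rises by ps − p* = 2185/14 − 1080/7 = 25/14.
So producers capture (25/14)/5 = 5/14 of each unit of subsidy.

Producer share = 5/14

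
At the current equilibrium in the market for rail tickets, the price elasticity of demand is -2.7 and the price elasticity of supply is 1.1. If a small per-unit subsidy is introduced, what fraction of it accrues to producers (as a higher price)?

For a small subsidy around the equilibrium, the benefit split depends on the relative slopes, which at a point are proportional to the elasticities.
Buyer share = εs/(εs + |εd|) = 1.1/(1.1 + 2.7) = 11/38; seller share = |εd|/(εs + |εd|) = 27/38.
So producers capture 27/38 of the subsidy.

Producer share = 27/38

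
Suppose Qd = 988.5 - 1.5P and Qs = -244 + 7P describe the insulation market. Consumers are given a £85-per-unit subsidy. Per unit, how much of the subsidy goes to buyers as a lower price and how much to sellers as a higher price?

Pre-subsidy: 988.5 - 1.5P = -244 + 7P gives P* = 145, Q* = 771.
With the rebate, buyers effectively pay Pb = Ps − 85, where Ps is the price sellers receive.
Demand in terms of Ps becomes Qd = 988.5 − 1.5(Ps − 85) = 1116 - 1.5Ps. Setting this equal to supply: 1116 - 1.5Ps = -244 + 7Ps, so Ps = 160.
Buyers pay Pb = 160 − 85 = 75; Q' = -244 + 7·160 = 876.
Buyers' price falls by P* − Pb = 145 − 75 = 70; sellers' price rises by Ps − P* = 160 − 145 = 15.

Buyers gain £70 per unit; sellers gain £15 per unit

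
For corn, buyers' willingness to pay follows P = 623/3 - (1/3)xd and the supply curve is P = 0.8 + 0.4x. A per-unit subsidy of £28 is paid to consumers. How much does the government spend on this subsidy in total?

Government cost = 98644/11

Pre-subsidy: 623/3 - (1/3)x = 0.8 + 0.4x gives x* = 3103/11 and P* = 1250/11.
With the rebate, buyers effectively pay Pb = Ps − 28, where Ps is the price sellers receive.
On the curves, Pb = 623/3 - (1/3)x and Ps = 0.8 + 0.4x; the wedge Ps − Pb = 28 gives 0.8 + 0.4x − (623/3 - (1/3)x) = 28, so x' = 3523/11.
Then Pb = 623/3 − (1/3)·(3523/11) = 1110/11 and Ps = 0.8 + 0.4·(3523/11) = 1418/11.
Government outlay = subsidy × quantity = 28 × 3523/11 = 98644/11.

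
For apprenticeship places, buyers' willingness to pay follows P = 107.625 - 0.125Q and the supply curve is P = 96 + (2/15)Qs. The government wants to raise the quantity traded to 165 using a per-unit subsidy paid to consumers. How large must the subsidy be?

At Q = 165, from the demand curve buyers pay Pb = 107.625 − 0.125·165 = 87; from the supply curve sellers need Ps = 96 + (2/15)·165 = 118.
The subsidy must fill the gap: s = Ps − Pb = 118 − 87 = 31.

Required subsidy s = 31 per unit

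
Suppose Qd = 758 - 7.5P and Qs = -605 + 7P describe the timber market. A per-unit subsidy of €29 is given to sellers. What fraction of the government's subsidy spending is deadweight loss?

DWL / government spending = 105/316

Pre-subsidy: 758 - 7.5P = -605 + 7P gives P* = 94, Q* = 53.
With the subsidy, sellers receive Ps = Pb + 29 for each unit, where Pb is the price buyers pay.
Supply in terms of Pb becomes Qs = -605 + 7(Pb + 29) = -402 + 7Pb. Setting this equal to demand: 758 - 7.5Pb = -402 + 7Pb, so Pb = 80.
Sellers receive Ps = 80 + 29 = 109; Q' = 758 − 7.5·80 = 158.
ΔCS = ½(53 + 158)(94 − 80) = 1477; ΔPS = ½(53 + 158)(109 − 94) = 1582.5.
Government spending = 29 × 158 = 4582.
DWL = ½ × 29 × (158 − 53) = 1522.5; fraction = 1522.5 / 4582 = 105/316.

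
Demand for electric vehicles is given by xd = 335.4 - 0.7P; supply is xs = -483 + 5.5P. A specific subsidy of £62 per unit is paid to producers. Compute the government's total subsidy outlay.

Government cost = £17453

Pre-subsidy: 335.4 - 0.7P = -483 + 5.5P gives P* = 132, x* = 243.
With the subsidy, sellers receive Ps = Pb + 62 for each unit, where Pb is the price buyers pay.
Supply in terms of Pb becomes xs = -483 + 5.5(Pb + 62) = -142 + 5.5Pb. Setting this equal to demand: 335.4 - 0.7Pb = -142 + 5.5Pb, so Pb = 77.
Sellers receive Ps = 77 + 62 = 139; x' = 335.4 − 0.7·77 = 281.5.
Government outlay = subsidy × quantity = 62 × 281.5 = 17453.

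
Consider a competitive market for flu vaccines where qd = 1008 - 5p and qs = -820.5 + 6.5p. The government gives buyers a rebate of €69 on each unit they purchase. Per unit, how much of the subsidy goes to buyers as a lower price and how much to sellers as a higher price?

Pre-subsidy: 1008 - 5p = -820.5 + 6.5p gives p* = 159, q* = 213.
With the rebate, buyers effectively pay pb = ps − 69, where ps is the price sellers receive.
Demand in terms of ps becomes qd = 1008 − 5(ps − 69) = 1353 - 5ps. Setting this equal to supply: 1353 - 5ps = -820.5 + 6.5ps, so ps = 189.
Buyers pay pb = 189 − 69 = 120; q' = -820.5 + 6.5·189 = 408.
Buyers' price falls by p* − pb = 159 − 120 = 39; sellers' price rises by ps − p* = 189 − 159 = 30.

Buyers gain €39 per unit; sellers gain €30 per unit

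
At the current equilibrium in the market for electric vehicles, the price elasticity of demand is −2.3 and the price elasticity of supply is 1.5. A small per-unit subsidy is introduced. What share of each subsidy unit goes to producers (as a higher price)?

For a small subsidy around the equilibrium, the benefit split depends on the relative slopes, which at a point are proportional to the elasticities.
Buyer share = εs/(εs + |εd|) = 1.5/(1.5 + 2.3) = 15/38; seller share = |εd|/(εs + |εd|) = 23/38.
So producers capture 23/38 of the subsidy.

Producer share = 23/38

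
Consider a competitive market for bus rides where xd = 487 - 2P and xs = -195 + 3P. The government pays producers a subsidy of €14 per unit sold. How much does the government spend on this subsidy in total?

Pre-subsidy: 487 - 2P = -195 + 3P gives P* = 136.4, x* = 214.2.
With the subsidy, sellers receive Ps = Pb + 14 for each unit, where Pb is the price buyers pay.
Supply in terms of Pb becomes xs = -195 + 3(Pb + 14) = -153 + 3Pb. Setting this equal to demand: 487 - 2Pb = -153 + 3Pb, so Pb = 128.
Sellers receive Ps = 128 + 14 = 142; x' = 487 − 2·128 = 231.
Government outlay = subsidy × quantity = 14 × 231 = 3234.

Government cost = €3234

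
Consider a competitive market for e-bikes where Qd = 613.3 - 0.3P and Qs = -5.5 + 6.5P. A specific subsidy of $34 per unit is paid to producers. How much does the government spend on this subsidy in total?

Pre-subsidy: 613.3 - 0.3P = -5.5 + 6.5P gives P* = 91, Q* = 586.
With the subsidy, sellers receive Ps = Pb + 34 for each unit, where Pb is the price buyers pay.
Supply in terms of Pb becomes Qs = -5.5 + 6.5(Pb + 34) = 215.5 + 6.5Pb. Setting this equal to demand: 613.3 - 0.3Pb = 215.5 + 6.5Pb, so Pb = 58.5.
Sellers receive Ps = 58.5 + 34 = 92.5; Q' = 613.3 − 0.3·58.5 = 595.75.
Government outlay = subsidy × quantity = 34 × 595.75 = 20255.5.

Government cost = $20255.5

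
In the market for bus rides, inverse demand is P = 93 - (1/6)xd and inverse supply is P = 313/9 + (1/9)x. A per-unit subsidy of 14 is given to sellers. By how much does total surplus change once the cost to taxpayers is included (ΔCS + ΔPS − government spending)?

Net change in total surplus = -352.8

Pre-subsidy: 93 - (1/6)x = 313/9 + (1/9)x gives x* = 209.6 and P* = 871/15.
With the subsidy, sellers receive Ps = Pb + 14 for each unit, where Pb is the price buyers pay.
On the curves, Pb = 93 - (1/6)x and Ps = 313/9 + (1/9)x; the wedge Ps − Pb = 14 gives 313/9 + (1/9)x − (93 - (1/6)x) = 14, so x' = 260.
Then Pb = 93 − (1/6)·260 = 149/3 and Ps = 313/9 + (1/9)·260 = 191/3.
ΔCS = ½(209.6 + 260)(871/15 − 149/3) = 1972.32; ΔPS = ½(209.6 + 260)(191/3 − 871/15) = 1314.88.
Government spending = 14 × 260 = 3640.
Net change = 1972.32 + 1314.88 − 3640 = -352.8. The loss equals the DWL triangle ½·14·50.4.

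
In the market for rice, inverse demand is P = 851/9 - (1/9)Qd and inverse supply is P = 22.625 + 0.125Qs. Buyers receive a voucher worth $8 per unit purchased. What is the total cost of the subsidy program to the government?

Pre-subsidy: 851/9 - (1/9)Q = 22.625 + 0.125Q gives Q* = 5179/17 and P* = 1032/17.
With the rebate, buyers effectively pay Pb = Ps − 8, where Ps is the price sellers receive.
On the curves, Pb = 851/9 - (1/9)Q and Ps = 22.625 + 0.125Q; the wedge Ps − Pb = 8 gives 22.625 + 0.125Q − (851/9 - (1/9)Q) = 8, so Q' = 5755/17.
Then Pb = 851/9 − (1/9)·(5755/17) = 968/17 and Ps = 22.625 + 0.125·(5755/17) = 1104/17.
Government outlay = subsidy × quantity = 8 × 5755/17 = 46040/17.

Government cost = 46040/17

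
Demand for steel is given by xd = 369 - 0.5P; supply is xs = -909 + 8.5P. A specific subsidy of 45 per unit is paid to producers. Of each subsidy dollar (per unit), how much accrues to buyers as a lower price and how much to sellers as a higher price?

Buyers gain 42.5 per unit; sellers gain 2.5 per unit

Pre-subsidy: 369 - 0.5P = -909 + 8.5P gives P* = 142, x* = 298.
With the subsidy, sellers receive Ps = Pb + 45 for each unit, where Pb is the price buyers pay.
Supply in terms of Pb becomes xs = -909 + 8.5(Pb + 45) = -526.5 + 8.5Pb. Setting this equal to demand: 369 - 0.5Pb = -526.5 + 8.5Pb, so Pb = 99.5.
Sellers receive Ps = 99.5 + 45 = 144.5; x' = 369 − 0.5·99.5 = 319.25.
Buyers' price falls by P* − Pb = 142 − 99.5 = 42.5; sellers' price rises by Ps − P* = 144.5 − 142 = 2.5.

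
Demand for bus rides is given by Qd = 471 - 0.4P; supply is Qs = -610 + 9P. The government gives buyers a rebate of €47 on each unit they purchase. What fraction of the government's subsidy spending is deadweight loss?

Pre-subsidy: 471 - 0.4P = -610 + 9P gives P* = 115, Q* = 425.
With the rebate, buyers effectively pay Pb = Ps − 47, where Ps is the price sellers receive.
Demand in terms of Ps becomes Qd = 471 − 0.4(Ps − 47) = 489.8 - 0.4Ps. Setting this equal to supply: 489.8 - 0.4Ps = -610 + 9Ps, so Ps = 117.
Buyers pay Pb = 117 − 47 = 70; Q' = -610 + 9·117 = 443.
ΔCS = ½(425 + 443)(115 − 70) = 19530; ΔPS = ½(425 + 443)(117 − 115) = 868.
Government spending = 47 × 443 = 20821.
DWL = ½ × 47 × (443 − 425) = 423; fraction = 423 / 20821 = 9/443.

DWL / government spending = 9/443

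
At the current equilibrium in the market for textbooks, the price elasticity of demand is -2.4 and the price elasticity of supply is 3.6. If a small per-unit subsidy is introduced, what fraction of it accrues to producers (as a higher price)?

For a small subsidy around the equilibrium, the benefit split depends on the relative slopes, which at a point are proportional to the elasticities.
Buyer share = εs/(εs + |εd|) = 3.6/(3.6 + 2.4) = 0.6; seller share = |εd|/(εs + |εd|) = 0.4.
So producers capture 0.4 of the subsidy.

Producer share = 0.4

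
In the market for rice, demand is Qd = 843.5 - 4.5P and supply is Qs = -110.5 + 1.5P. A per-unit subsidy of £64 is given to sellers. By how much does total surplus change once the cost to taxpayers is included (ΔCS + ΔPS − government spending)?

Net change in total surplus = -£2304

Pre-subsidy: 843.5 - 4.5P = -110.5 + 1.5P gives P* = 159, Q* = 128.
With the subsidy, sellers receive Ps = Pb + 64 for each unit, where Pb is the price buyers pay.
Supply in terms of Pb becomes Qs = -110.5 + 1.5(Pb + 64) = -14.5 + 1.5Pb. Setting this equal to demand: 843.5 - 4.5Pb = -14.5 + 1.5Pb, so Pb = 143.
Sellers receive Ps = 143 + 64 = 207; Q' = 843.5 − 4.5·143 = 200.
ΔCS = ½(128 + 200)(159 − 143) = 2624; ΔPS = ½(128 + 200)(207 − 159) = 7872.
Government spending = 64 × 200 = 12800.
Net change = 2624 + 7872 − 12800 = -2304. The loss equals the DWL triangle ½·64·72.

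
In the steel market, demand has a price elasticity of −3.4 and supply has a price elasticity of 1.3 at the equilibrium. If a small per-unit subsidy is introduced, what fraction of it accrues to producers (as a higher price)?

Producer share = 34/47

For a small subsidy around the equilibrium, the benefit split depends on the relative slopes, which at a point are proportional to the elasticities.
Buyer share = εs/(εs + |εd|) = 1.3/(1.3 + 3.4) = 13/47; seller share = |εd|/(εs + |εd|) = 34/47.
So producers capture 34/47 of the subsidy.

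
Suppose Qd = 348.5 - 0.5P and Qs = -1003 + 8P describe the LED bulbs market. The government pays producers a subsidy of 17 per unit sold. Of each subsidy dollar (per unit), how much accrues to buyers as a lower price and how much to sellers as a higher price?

Pre-subsidy: 348.5 - 0.5P = -1003 + 8P gives P* = 159, Q* = 269.
With the subsidy, sellers receive Ps = Pb + 17 for each unit, where Pb is the price buyers pay.
Supply in terms of Pb becomes Qs = -1003 + 8(Pb + 17) = -867 + 8Pb. Setting this equal to demand: 348.5 - 0.5Pb = -867 + 8Pb, so Pb = 143.
Sellers receive Ps = 143 + 17 = 160; Q' = 348.5 − 0.5·143 = 277.
Buyers' price falls by P* − Pb = 159 − 143 = 16; sellers' price rises by Ps − P* = 160 − 159 = 1.

Buyers gain 16 per unit; sellers gain 1 per unit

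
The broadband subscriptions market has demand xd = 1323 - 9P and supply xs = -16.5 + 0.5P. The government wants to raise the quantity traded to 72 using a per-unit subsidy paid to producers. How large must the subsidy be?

Required subsidy s = 38 per unit

At x = 72, invert demand for the buyer price: Pb = (1323 − 72)/9 = 139; invert supply for the seller price: Ps = (72 − (-16.5))/0.5 = 177.
The subsidy must fill the gap: s = Ps − Pb = 177 − 139 = 38.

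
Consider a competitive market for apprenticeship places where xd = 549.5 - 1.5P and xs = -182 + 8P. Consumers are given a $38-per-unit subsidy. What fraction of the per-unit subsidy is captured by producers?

Pre-subsidy: 549.5 - 1.5P = -182 + 8P gives P* = 77, x* = 434.
With the rebate, buyers effectively pay Pb = Ps − 38, where Ps is the price sellers receive.
Demand in terms of Ps becomes xd = 549.5 − 1.5(Ps − 38) = 606.5 - 1.5Ps. Setting this equal to supply: 606.5 - 1.5Ps = -182 + 8Ps, so Ps = 83.
Buyers pay Pb = 83 − 38 = 45; x' = -182 + 8·83 = 482.
Buyers' price falls by P* − Pb = 77 − 45 = 32; sellers' price rises by Ps − P* = 83 − 77 = 6.
So producers capture 6/38 = 3/19 of each unit of subsidy.

Producer share = 3/19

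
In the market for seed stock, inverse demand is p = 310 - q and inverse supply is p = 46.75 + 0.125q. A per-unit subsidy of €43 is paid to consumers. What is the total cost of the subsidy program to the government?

Pre-subsidy: 310 - q = 46.75 + 0.125q gives q* = 234 and p* = 76.
With the rebate, buyers effectively pay pb = ps − 43, where ps is the price sellers receive.
On the curves, pb = 310 - q and ps = 46.75 + 0.125q; the wedge ps − pb = 43 gives 46.75 + 0.125q − (310 - q) = 43, so q' = 2450/9.
Then pb = 310 − 1·(2450/9) = 340/9 and ps = 46.75 + 0.125·(2450/9) = 727/9.
Government outlay = subsidy × quantity = 43 × 2450/9 = 105350/9.

Government cost = 105350/9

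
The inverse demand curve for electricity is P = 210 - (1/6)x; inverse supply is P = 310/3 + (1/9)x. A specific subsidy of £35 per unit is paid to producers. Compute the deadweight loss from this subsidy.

Deadweight loss = £2205

Pre-subsidy: 210 - (1/6)x = 310/3 + (1/9)x gives x* = 384 and P* = 146.
With the subsidy, sellers receive Ps = Pb + 35 for each unit, where Pb is the price buyers pay.
On the curves, Pb = 210 - (1/6)x and Ps = 310/3 + (1/9)x; the wedge Ps − Pb = 35 gives 310/3 + (1/9)x − (210 - (1/6)x) = 35, so x' = 510.
Then Pb = 210 − (1/6)·510 = 125 and Ps = 310/3 + (1/9)·510 = 160.
The subsidy expands output by 510 − 384 = 126 past the efficient level; on those units the gap between marginal cost and willingness to pay runs from 0 up to 35.
DWL = ½ × 35 × 126 = 2205.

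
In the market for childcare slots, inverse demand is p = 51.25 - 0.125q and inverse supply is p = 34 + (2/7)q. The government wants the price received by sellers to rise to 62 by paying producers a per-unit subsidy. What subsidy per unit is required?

Required subsidy s = 23 per unit

At a seller price of 62, quantity supplied is -119 + 3.5·62 = 98.
Buyers absorb 98 only when they pay pb = 51.25 − 0.125·98 = 39.
s = ps − pb = 62 − 39 = 23.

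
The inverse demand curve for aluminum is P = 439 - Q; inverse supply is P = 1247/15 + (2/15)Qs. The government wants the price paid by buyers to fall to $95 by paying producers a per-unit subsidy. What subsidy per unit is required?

At a buyer price of 95, quantity demanded is 439 − 1·95 = 344.
Sellers supply 344 only when they receive Ps = 1247/15 + (2/15)·344 = 129.
s = Ps − Pb = 129 − 95 = 34.

Required subsidy s = $34 per unit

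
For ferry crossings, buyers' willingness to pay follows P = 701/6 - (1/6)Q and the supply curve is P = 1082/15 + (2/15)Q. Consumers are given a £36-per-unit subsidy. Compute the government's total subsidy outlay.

Pre-subsidy: 701/6 - (1/6)Q = 1082/15 + (2/15)Q gives Q* = 149 and P* = 92.
With the rebate, buyers effectively pay Pb = Ps − 36, where Ps is the price sellers receive.
On the curves, Pb = 701/6 - (1/6)Q and Ps = 1082/15 + (2/15)Q; the wedge Ps − Pb = 36 gives 1082/15 + (2/15)Q − (701/6 - (1/6)Q) = 36, so Q' = 269.
Then Pb = 701/6 − (1/6)·269 = 72 and Ps = 1082/15 + (2/15)·269 = 108.
Government outlay = subsidy × quantity = 36 × 269 = 9684.

Government cost = £9684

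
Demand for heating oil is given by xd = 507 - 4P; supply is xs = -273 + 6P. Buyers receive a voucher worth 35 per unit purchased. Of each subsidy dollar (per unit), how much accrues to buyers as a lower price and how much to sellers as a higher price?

Buyers gain 21 per unit; sellers gain 14 per unit

Pre-subsidy: 507 - 4P = -273 + 6P gives P* = 78, x* = 195.
With the rebate, buyers effectively pay Pb = Ps − 35, where Ps is the price sellers receive.
Demand in terms of Ps becomes xd = 507 − 4(Ps − 35) = 647 - 4Ps. Setting this equal to supply: 647 - 4Ps = -273 + 6Ps, so Ps = 92.
Buyers pay Pb = 92 − 35 = 57; x' = -273 + 6·92 = 279.
Buyers' price falls by P* − Pb = 78 − 57 = 21; sellers' price rises by Ps − P* = 92 − 78 = 14.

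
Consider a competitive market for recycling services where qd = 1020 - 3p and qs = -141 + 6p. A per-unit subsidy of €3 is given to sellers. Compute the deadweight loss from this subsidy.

Deadweight loss = €9

Pre-subsidy: 1020 - 3p = -141 + 6p gives p* = 129, q* = 633.
With the subsidy, sellers receive ps = pb + 3 for each unit, where pb is the price buyers pay.
Supply in terms of pb becomes qs = -141 + 6(pb + 3) = -123 + 6pb. Setting this equal to demand: 1020 - 3pb = -123 + 6pb, so pb = 127.
Sellers receive ps = 127 + 3 = 130; q' = 1020 − 3·127 = 639.
The subsidy expands output by 639 − 633 = 6 past the efficient level; on those units the gap between marginal cost and willingness to pay runs from 0 up to 3.
DWL = ½ × 3 × 6 = 9.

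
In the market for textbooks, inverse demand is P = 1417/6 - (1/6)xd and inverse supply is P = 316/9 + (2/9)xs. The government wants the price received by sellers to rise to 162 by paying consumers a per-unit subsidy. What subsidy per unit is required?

Required subsidy s = 21 per unit

At a seller price of 162, quantity supplied is -158 + 4.5·162 = 571.
Buyers absorb 571 only when they pay Pb = 1417/6 − (1/6)·571 = 141.
s = Ps − Pb = 162 − 141 = 21.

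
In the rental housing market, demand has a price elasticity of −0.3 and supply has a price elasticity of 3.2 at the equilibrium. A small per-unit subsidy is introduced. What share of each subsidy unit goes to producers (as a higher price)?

Producer share = 3/35

For a small subsidy around the equilibrium, the benefit split depends on the relative slopes, which at a point are proportional to the elasticities.
Buyer share = εs/(εs + |εd|) = 3.2/(3.2 + 0.3) = 32/35; seller share = |εd|/(εs + |εd|) = 3/35.
So producers capture 3/35 of the subsidy.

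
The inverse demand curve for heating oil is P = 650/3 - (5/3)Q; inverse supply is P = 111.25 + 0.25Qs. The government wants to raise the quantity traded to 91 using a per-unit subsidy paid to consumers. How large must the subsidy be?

At Q = 91, from the demand curve buyers pay Pb = 650/3 − (5/3)·91 = 65; from the supply curve sellers need Ps = 111.25 + 0.25·91 = 134.
The subsidy must fill the gap: s = Ps − Pb = 134 − 65 = 69.

Required subsidy s = 69 per unit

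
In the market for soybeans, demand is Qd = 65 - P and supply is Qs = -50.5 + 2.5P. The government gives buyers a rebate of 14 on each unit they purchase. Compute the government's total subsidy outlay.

Pre-subsidy: 65 - P = -50.5 + 2.5P gives P* = 33, Q* = 32.
With the rebate, buyers effectively pay Pb = Ps − 14, where Ps is the price sellers receive.
Demand in terms of Ps becomes Qd = 65 − 1(Ps − 14) = 79 - Ps. Setting this equal to supply: 79 - Ps = -50.5 + 2.5Ps, so Ps = 37.
Buyers pay Pb = 37 − 14 = 23; Q' = -50.5 + 2.5·37 = 42.
Government outlay = subsidy × quantity = 14 × 42 = 588.

Government cost = 588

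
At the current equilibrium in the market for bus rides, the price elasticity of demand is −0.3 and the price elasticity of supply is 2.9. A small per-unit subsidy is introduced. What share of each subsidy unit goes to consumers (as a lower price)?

For a small subsidy around the equilibrium, the benefit split depends on the relative slopes, which at a point are proportional to the elasticities.
Buyer share = εs/(εs + |εd|) = 2.9/(2.9 + 0.3) = 0.90625; seller share = |εd|/(εs + |εd|) = 0.09375.

Consumer share = 0.90625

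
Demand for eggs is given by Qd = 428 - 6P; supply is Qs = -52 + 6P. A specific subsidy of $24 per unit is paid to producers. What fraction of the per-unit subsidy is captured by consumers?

Pre-subsidy: 428 - 6P = -52 + 6P gives P* = 40, Q* = 188.
With the subsidy, sellers receive Ps = Pb + 24 for each unit, where Pb is the price buyers pay.
Supply in terms of Pb becomes Qs = -52 + 6(Pb + 24) = 92 + 6Pb. Setting this equal to demand: 428 - 6Pb = 92 + 6Pb, so Pb = 28.
Sellers receive Ps = 28 + 24 = 52; Q' = 428 − 6·28 = 260.
Buyers' price falls by P* − Pb = 40 − 28 = 12; sellers' price rises by Ps − P* = 52 − 40 = 12.
So consumers capture 12/24 = 0.5 of each unit of subsidy.

Consumer share = 0.5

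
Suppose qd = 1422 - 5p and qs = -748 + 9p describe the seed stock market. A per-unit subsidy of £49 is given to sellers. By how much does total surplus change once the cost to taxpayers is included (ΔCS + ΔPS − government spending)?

Net change in total surplus = -£3858.75

Pre-subsidy: 1422 - 5p = -748 + 9p gives p* = 155, q* = 647.
With the subsidy, sellers receive ps = pb + 49 for each unit, where pb is the price buyers pay.
Supply in terms of pb becomes qs = -748 + 9(pb + 49) = -307 + 9pb. Setting this equal to demand: 1422 - 5pb = -307 + 9pb, so pb = 123.5.
Sellers receive ps = 123.5 + 49 = 172.5; q' = 1422 − 5·123.5 = 804.5.
ΔCS = ½(647 + 804.5)(155 − 123.5) = 22861.125; ΔPS = ½(647 + 804.5)(172.5 − 155) = 12700.625.
Government spending = 49 × 804.5 = 39420.5.
Net change = 22861.125 + 12700.625 − 39420.5 = -3858.75. The loss equals the DWL triangle ½·49·157.5.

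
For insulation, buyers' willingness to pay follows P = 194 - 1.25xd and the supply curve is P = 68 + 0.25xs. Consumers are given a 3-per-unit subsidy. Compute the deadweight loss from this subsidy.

Deadweight loss = 3

Pre-subsidy: 194 - 1.25x = 68 + 0.25x gives x* = 84 and P* = 89.
With the rebate, buyers effectively pay Pb = Ps − 3, where Ps is the price sellers receive.
On the curves, Pb = 194 - 1.25x and Ps = 68 + 0.25x; the wedge Ps − Pb = 3 gives 68 + 0.25x − (194 - 1.25x) = 3, so x' = 86.
Then Pb = 194 − 1.25·86 = 86.5 and Ps = 68 + 0.25·86 = 89.5.
The subsidy expands output by 86 − 84 = 2 past the efficient level; on those units the gap between marginal cost and willingness to pay runs from 0 up to 3.
DWL = ½ × 3 × 2 = 3.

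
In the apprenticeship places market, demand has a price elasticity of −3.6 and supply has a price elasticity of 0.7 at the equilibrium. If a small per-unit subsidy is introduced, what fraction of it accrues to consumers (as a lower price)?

For a small subsidy around the equilibrium, the benefit split depends on the relative slopes, which at a point are proportional to the elasticities.
Buyer share = εs/(εs + |εd|) = 0.7/(0.7 + 3.6) = 7/43; seller share = |εd|/(εs + |εd|) = 36/43.

Consumer share = 7/43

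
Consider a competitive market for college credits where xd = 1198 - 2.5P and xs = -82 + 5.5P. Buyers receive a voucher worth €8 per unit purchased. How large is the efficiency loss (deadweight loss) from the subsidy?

Deadweight loss = €55

Pre-subsidy: 1198 - 2.5P = -82 + 5.5P gives P* = 160, x* = 798.
With the rebate, buyers effectively pay Pb = Ps − 8, where Ps is the price sellers receive.
Demand in terms of Ps becomes xd = 1198 − 2.5(Ps − 8) = 1218 - 2.5Ps. Setting this equal to supply: 1218 - 2.5Ps = -82 + 5.5Ps, so Ps = 162.5.
Buyers pay Pb = 162.5 − 8 = 154.5; x' = -82 + 5.5·162.5 = 811.75.
The subsidy expands output by 811.75 − 798 = 13.75 past the efficient level; on those units the gap between marginal cost and willingness to pay runs from 0 up to 8.
DWL = ½ × 8 × 13.75 = 55.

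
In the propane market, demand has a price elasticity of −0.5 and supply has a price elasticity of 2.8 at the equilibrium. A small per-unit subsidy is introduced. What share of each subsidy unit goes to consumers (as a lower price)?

For a small subsidy around the equilibrium, the benefit split depends on the relative slopes, which at a point are proportional to the elasticities.
Buyer share = εs/(εs + |εd|) = 2.8/(2.8 + 0.5) = 28/33; seller share = |εd|/(εs + |εd|) = 5/33.

Consumer share = 28/33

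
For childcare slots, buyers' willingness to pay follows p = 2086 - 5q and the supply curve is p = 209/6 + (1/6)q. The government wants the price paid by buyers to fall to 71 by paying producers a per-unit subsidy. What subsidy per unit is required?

At a buyer price of 71, quantity demanded is 417.2 − 0.2·71 = 403.
Sellers supply 403 only when they receive ps = 209/6 + (1/6)·403 = 102.
s = ps − pb = 102 − 71 = 31.

Required subsidy s = 31 per unit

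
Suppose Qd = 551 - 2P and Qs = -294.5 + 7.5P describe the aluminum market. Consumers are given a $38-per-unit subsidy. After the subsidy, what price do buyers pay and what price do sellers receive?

Buyers pay $59; sellers receive $97

Pre-subsidy: 551 - 2P = -294.5 + 7.5P gives P* = 89, Q* = 373.
With the rebate, buyers effectively pay Pb = Ps − 38, where Ps is the price sellers receive.
Demand in terms of Ps becomes Qd = 551 − 2(Ps − 38) = 627 - 2Ps. Setting this equal to supply: 627 - 2Ps = -294.5 + 7.5Ps, so Ps = 97.
Buyers pay Pb = 97 − 38 = 59; Q' = -294.5 + 7.5·97 = 433.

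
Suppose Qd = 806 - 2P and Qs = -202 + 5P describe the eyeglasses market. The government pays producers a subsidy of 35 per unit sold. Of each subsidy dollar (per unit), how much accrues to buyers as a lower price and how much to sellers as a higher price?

Pre-subsidy: 806 - 2P = -202 + 5P gives P* = 144, Q* = 518.
With the subsidy, sellers receive Ps = Pb + 35 for each unit, where Pb is the price buyers pay.
Supply in terms of Pb becomes Qs = -202 + 5(Pb + 35) = -27 + 5Pb. Setting this equal to demand: 806 - 2Pb = -27 + 5Pb, so Pb = 119.
Sellers receive Ps = 119 + 35 = 154; Q' = 806 − 2·119 = 568.
Buyers' price falls by P* − Pb = 144 − 119 = 25; sellers' price rises by Ps − P* = 154 − 144 = 10.

Buyers gain 25 per unit; sellers gain 10 per unit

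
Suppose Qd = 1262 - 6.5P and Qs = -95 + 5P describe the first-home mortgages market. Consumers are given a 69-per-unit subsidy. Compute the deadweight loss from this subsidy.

Pre-subsidy: 1262 - 6.5P = -95 + 5P gives P* = 118, Q* = 495.
With the rebate, buyers effectively pay Pb = Ps − 69, where Ps is the price sellers receive.
Demand in terms of Ps becomes Qd = 1262 − 6.5(Ps − 69) = 1710.5 - 6.5Ps. Setting this equal to supply: 1710.5 - 6.5Ps = -95 + 5Ps, so Ps = 157.
Buyers pay Pb = 157 − 69 = 88; Q' = -95 + 5·157 = 690.
The subsidy expands output by 690 − 495 = 195 past the efficient level; on those units the gap between marginal cost and willingness to pay runs from 0 up to 69.
DWL = ½ × 69 × 195 = 6727.5.

Deadweight loss = 6727.5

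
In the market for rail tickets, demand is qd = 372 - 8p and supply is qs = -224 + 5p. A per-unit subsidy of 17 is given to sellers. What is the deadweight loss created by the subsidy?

Deadweight loss = 5780/13

Pre-subsidy: 372 - 8p = -224 + 5p gives p* = 596/13, q* = 68/13.
With the subsidy, sellers receive ps = pb + 17 for each unit, where pb is the price buyers pay.
Supply in terms of pb becomes qs = -224 + 5(pb + 17) = -139 + 5pb. Setting this equal to demand: 372 - 8pb = -139 + 5pb, so pb = 511/13.
Sellers receive ps = 511/13 + 17 = 732/13; q' = 372 − 8·(511/13) = 748/13.
The subsidy expands output by 748/13 − 68/13 = 680/13 past the efficient level; on those units the gap between marginal cost and willingness to pay runs from 0 up to 17.
DWL = ½ × 17 × 680/13 = 5780/13.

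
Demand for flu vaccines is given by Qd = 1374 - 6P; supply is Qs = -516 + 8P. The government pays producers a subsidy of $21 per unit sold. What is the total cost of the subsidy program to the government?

Pre-subsidy: 1374 - 6P = -516 + 8P gives P* = 135, Q* = 564.
With the subsidy, sellers receive Ps = Pb + 21 for each unit, where Pb is the price buyers pay.
Supply in terms of Pb becomes Qs = -516 + 8(Pb + 21) = -348 + 8Pb. Setting this equal to demand: 1374 - 6Pb = -348 + 8Pb, so Pb = 123.
Sellers receive Ps = 123 + 21 = 144; Q' = 1374 − 6·123 = 636.
Government outlay = subsidy × quantity = 21 × 636 = 13356.

Government cost = $13356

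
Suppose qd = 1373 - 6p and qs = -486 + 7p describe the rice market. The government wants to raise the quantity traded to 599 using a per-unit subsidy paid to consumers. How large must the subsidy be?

Required subsidy s = 26 per unit

At q = 599, invert demand for the buyer price: pb = (1373 − 599)/6 = 129; invert supply for the seller price: ps = (599 − (-486))/7 = 155.
The subsidy must fill the gap: s = ps − pb = 155 − 129 = 26.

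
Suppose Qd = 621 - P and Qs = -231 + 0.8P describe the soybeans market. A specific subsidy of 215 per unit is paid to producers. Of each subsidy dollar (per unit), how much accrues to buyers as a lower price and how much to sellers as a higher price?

Pre-subsidy: 621 - P = -231 + 0.8P gives P* = 1420/3, Q* = 443/3.
With the subsidy, sellers receive Ps = Pb + 215 for each unit, where Pb is the price buyers pay.
Supply in terms of Pb becomes Qs = -231 + 0.8(Pb + 215) = -59 + 0.8Pb. Setting this equal to demand: 621 - Pb = -59 + 0.8Pb, so Pb = 3400/9.
Sellers receive Ps = 3400/9 + 215 = 5335/9; Q' = 621 − 1·(3400/9) = 2189/9.
Buyers' price falls by P* − Pb = 1420/3 − 3400/9 = 860/9; sellers' price rises by Ps − P* = 5335/9 − 1420/3 = 1075/9.

Buyers gain 860/9 per unit; sellers gain 1075/9 per unit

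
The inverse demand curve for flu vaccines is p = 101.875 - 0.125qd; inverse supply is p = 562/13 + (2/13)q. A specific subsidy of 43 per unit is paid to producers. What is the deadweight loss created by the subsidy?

Pre-subsidy: 101.875 - 0.125q = 562/13 + (2/13)q gives q* = 6099/29 and p* = 2192/29.
With the subsidy, sellers receive ps = pb + 43 for each unit, where pb is the price buyers pay.
On the curves, pb = 101.875 - 0.125q and ps = 562/13 + (2/13)q; the wedge ps − pb = 43 gives 562/13 + (2/13)q − (101.875 - 0.125q) = 43, so q' = 10571/29.
Then pb = 101.875 − 0.125·(10571/29) = 1633/29 and ps = 562/13 + (2/13)·(10571/29) = 2880/29.
The subsidy expands output by 10571/29 − 6099/29 = 4472/29 past the efficient level; on those units the gap between marginal cost and willingness to pay runs from 0 up to 43.
DWL = ½ × 43 × 4472/29 = 96148/29.

Deadweight loss = 96148/29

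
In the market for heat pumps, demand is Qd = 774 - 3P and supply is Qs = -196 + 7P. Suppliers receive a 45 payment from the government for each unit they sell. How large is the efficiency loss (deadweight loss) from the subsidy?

Pre-subsidy: 774 - 3P = -196 + 7P gives P* = 97, Q* = 483.
With the subsidy, sellers receive Ps = Pb + 45 for each unit, where Pb is the price buyers pay.
Supply in terms of Pb becomes Qs = -196 + 7(Pb + 45) = 119 + 7Pb. Setting this equal to demand: 774 - 3Pb = 119 + 7Pb, so Pb = 65.5.
Sellers receive Ps = 65.5 + 45 = 110.5; Q' = 774 − 3·65.5 = 577.5.
The subsidy expands output by 577.5 − 483 = 94.5 past the efficient level; on those units the gap between marginal cost and willingness to pay runs from 0 up to 45.
DWL = ½ × 45 × 94.5 = 2126.25.

Deadweight loss = 2126.25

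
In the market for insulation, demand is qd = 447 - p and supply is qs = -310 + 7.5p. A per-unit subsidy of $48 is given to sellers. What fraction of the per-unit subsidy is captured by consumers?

Consumer share = 15/17

Pre-subsidy: 447 - p = -310 + 7.5p gives p* = 1514/17, q* = 6085/17.
With the subsidy, sellers receive ps = pb + 48 for each unit, where pb is the price buyers pay.
Supply in terms of pb becomes qs = -310 + 7.5(pb + 48) = 50 + 7.5pb. Setting this equal to demand: 447 - pb = 50 + 7.5pb, so pb = 794/17.
Sellers receive ps = 794/17 + 48 = 1610/17; q' = 447 − 1·(794/17) = 6805/17.
Buyers' price falls by p* − pb = 1514/17 − 794/17 = 720/17; sellers' price rises by ps − p* = 1610/17 − 1514/17 = 96/17.
So consumers capture (720/17)/48 = 15/17 of each unit of subsidy.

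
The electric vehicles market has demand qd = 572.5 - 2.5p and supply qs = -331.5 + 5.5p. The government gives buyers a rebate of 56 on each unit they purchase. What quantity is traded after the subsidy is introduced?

Pre-subsidy: 572.5 - 2.5p = -331.5 + 5.5p gives p* = 113, q* = 290.
With the rebate, buyers effectively pay pb = ps − 56, where ps is the price sellers receive.
Demand in terms of ps becomes qd = 572.5 − 2.5(ps − 56) = 712.5 - 2.5ps. Setting this equal to supply: 712.5 - 2.5ps = -331.5 + 5.5ps, so ps = 130.5.
Buyers pay pb = 130.5 − 56 = 74.5; q' = -331.5 + 5.5·130.5 = 386.25.

q' = 386.25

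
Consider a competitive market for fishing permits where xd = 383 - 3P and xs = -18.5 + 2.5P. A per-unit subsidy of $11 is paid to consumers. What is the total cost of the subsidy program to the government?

Government cost = $1969

Pre-subsidy: 383 - 3P = -18.5 + 2.5P gives P* = 73, x* = 164.
With the rebate, buyers effectively pay Pb = Ps − 11, where Ps is the price sellers receive.
Demand in terms of Ps becomes xd = 383 − 3(Ps − 11) = 416 - 3Ps. Setting this equal to supply: 416 - 3Ps = -18.5 + 2.5Ps, so Ps = 79.
Buyers pay Pb = 79 − 11 = 68; x' = -18.5 + 2.5·79 = 179.
Government outlay = subsidy × quantity = 11 × 179 = 1969.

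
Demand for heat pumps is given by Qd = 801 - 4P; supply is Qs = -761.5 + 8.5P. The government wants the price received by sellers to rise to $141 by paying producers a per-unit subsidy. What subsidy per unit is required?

Required subsidy s = $50 per unit

At a seller price of 141, quantity supplied is -761.5 + 8.5·141 = 437.
Buyers absorb 437 only when they pay Pb with 801 − 4·Pb = 437, i.e. Pb = 91.
s = Ps − Pb = 141 − 91 = 50.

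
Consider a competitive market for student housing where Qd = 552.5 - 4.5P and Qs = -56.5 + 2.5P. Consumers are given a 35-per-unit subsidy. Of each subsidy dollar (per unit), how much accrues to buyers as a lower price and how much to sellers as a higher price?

Pre-subsidy: 552.5 - 4.5P = -56.5 + 2.5P gives P* = 87, Q* = 161.
With the rebate, buyers effectively pay Pb = Ps − 35, where Ps is the price sellers receive.
Demand in terms of Ps becomes Qd = 552.5 − 4.5(Ps − 35) = 710 - 4.5Ps. Setting this equal to supply: 710 - 4.5Ps = -56.5 + 2.5Ps, so Ps = 109.5.
Buyers pay Pb = 109.5 − 35 = 74.5; Q' = -56.5 + 2.5·109.5 = 217.25.
Buyers' price falls by P* − Pb = 87 − 74.5 = 12.5; sellers' price rises by Ps − P* = 109.5 − 87 = 22.5.

Buyers gain 12.5 per unit; sellers gain 22.5 per unit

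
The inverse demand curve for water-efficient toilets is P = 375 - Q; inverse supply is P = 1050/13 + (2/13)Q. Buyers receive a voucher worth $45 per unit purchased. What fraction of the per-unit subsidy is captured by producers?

Pre-subsidy: 375 - Q = 1050/13 + (2/13)Q gives Q* = 255 and P* = 120.
With the rebate, buyers effectively pay Pb = Ps − 45, where Ps is the price sellers receive.
On the curves, Pb = 375 - Q and Ps = 1050/13 + (2/13)Q; the wedge Ps − Pb = 45 gives 1050/13 + (2/13)Q − (375 - Q) = 45, so Q' = 294.
Then Pb = 375 − 1·294 = 81 and Ps = 1050/13 + (2/13)·294 = 126.
Buyers' price falls by P* − Pb = 120 − 81 = 39; sellers' price rises by Ps − P* = 126 − 120 = 6.
So producers capture 6/45 = 2/15 of each unit of subsidy.

Producer share = 2/15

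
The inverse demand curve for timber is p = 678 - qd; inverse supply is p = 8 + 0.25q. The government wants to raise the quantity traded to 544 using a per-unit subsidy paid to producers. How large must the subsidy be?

At q = 544, from the demand curve buyers pay pb = 678 − 1·544 = 134; from the supply curve sellers need ps = 8 + 0.25·544 = 144.
The subsidy must fill the gap: s = ps − pb = 144 − 134 = 10.

Required subsidy s = 10 per unit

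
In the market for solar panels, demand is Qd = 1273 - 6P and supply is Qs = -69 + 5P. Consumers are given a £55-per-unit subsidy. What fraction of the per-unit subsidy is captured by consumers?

Consumer share = 5/11

Pre-subsidy: 1273 - 6P = -69 + 5P gives P* = 122, Q* = 541.
With the rebate, buyers effectively pay Pb = Ps − 55, where Ps is the price sellers receive.
Demand in terms of Ps becomes Qd = 1273 − 6(Ps − 55) = 1603 - 6Ps. Setting this equal to supply: 1603 - 6Ps = -69 + 5Ps, so Ps = 152.
Buyers pay Pb = 152 − 55 = 97; Q' = -69 + 5·152 = 691.
Buyers' price falls by P* − Pb = 122 − 97 = 25; sellers' price rises by Ps − P* = 152 − 122 = 30.
So consumers capture 25/55 = 5/11 of each unit of subsidy.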